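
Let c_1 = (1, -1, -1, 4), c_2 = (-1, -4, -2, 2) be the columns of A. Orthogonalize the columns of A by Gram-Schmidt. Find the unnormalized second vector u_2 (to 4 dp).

u_2 = (-1.6842, -3.3158, -1.3158, -0.7368)

e_1 = c_1/‖c_1‖ = (1, -1, -1, 4)/4.3589 = (0.2294, -0.2294, -0.2294, 0.9177).
r_{12} = e_1·c_2 = 2.9824.
u_2 = c_2 − 2.9824·e_1 = (-1.6842, -3.3158, -1.3158, -0.7368).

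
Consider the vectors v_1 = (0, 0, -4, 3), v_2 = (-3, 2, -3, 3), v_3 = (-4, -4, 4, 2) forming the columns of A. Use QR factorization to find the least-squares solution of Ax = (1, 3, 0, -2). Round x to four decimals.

e_1 = v_1/‖v_1‖ = (0, 0, -4, 3)/5.0000 = (0.0000, 0.0000, -0.8000, 0.6000).
r_{12} = e_1·v_2 = 4.2000.
u_2 = v_2 − 4.2000·e_1 = (-3.0000, 2.0000, 0.3600, 0.4800).
‖u_2‖ = 3.6551, so e_2 = (-0.8208, 0.5472, 0.0985, 0.1313).
r_{13} = e_1·v_3 = -2.0000; r_{23} = e_2·v_3 = 1.7510.
u_3 = v_3 + 2.0000·e_1 − 1.7510·e_2 = (-2.5629, -4.9581, 2.2275, 2.9701).
‖u_3‖ = 6.7033, so e_3 = (-0.3823, -0.7396, 0.3323, 0.4431).
Qᵀb = (-1.2000, 0.5581, -3.4874).
Back-substitute: x_3 = -3.4874/6.7033 = -0.5203.
x_2 = (0.5581 − 1.7510·(-0.5203))/3.6551 = 0.4019.
x_1 = (-1.2000 − 4.2000·0.4019 + 2.0000·(-0.5203))/5.0000 = -0.7857.

x = (-0.7857, 0.4019, -0.5203)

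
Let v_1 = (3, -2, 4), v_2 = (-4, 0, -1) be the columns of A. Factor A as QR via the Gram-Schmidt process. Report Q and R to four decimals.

Q = [[0.5571, -0.8202], [-0.3714, -0.3860], [0.7428, 0.4222]], R = [[5.3852, -2.9711], [0.0000, 2.8587]]

v_1 = (3, -2, 4); ‖v_1‖ = 5.3852, so q_1 = (0.5571, -0.3714, 0.7428).
q_1·v_2 = 0.5571·(-4) + (-0.3714)·0 + 0.7428·(-1) = -2.9711.
u_2 = v_2 + 2.9711·q_1 = (-2.3448, -1.1034, 1.2069).
‖u_2‖ = 2.8587, so q_2 = (-0.8202, -0.3860, 0.4222).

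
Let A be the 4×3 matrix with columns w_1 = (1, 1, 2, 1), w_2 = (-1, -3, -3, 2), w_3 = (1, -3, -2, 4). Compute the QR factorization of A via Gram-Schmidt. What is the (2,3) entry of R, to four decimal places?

w_1 = (1, 1, 2, 1); ‖w_1‖ = 2.6458, so q_1 = (0.3780, 0.3780, 0.7559, 0.3780).
q_1·w_2 = 0.3780·(-1) + 0.3780·(-3) + 0.7559·(-3) + 0.3780·2 = -3.0237.
u_2 = w_2 + 3.0237·q_1 = (0.1429, -1.8571, -0.7143, 3.1429).
‖u_2‖ = 3.7225, so q_2 = (0.0384, -0.4989, -0.1919, 0.8443).
r_{23} = q_2·w_3 = 5.2960.

r_{23} = 5.2960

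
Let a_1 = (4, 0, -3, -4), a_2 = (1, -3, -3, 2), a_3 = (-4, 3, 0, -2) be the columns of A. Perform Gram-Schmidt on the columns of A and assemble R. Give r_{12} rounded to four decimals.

a_1 = (4, 0, -3, -4); ‖a_1‖ = 6.4031, so q_1 = (0.6247, 0.0000, -0.4685, -0.6247).
r_{12} = q_1·a_2 = 0.7809.

r_{12} = 0.7809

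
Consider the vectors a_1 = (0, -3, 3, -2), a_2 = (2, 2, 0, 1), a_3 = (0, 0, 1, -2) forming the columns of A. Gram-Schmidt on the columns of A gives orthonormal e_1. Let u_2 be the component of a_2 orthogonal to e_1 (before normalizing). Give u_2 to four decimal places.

a_1 = (0, -3, 3, -2); ‖a_1‖ = 4.6904, so e_1 = (0.0000, -0.6396, 0.6396, -0.4264).
e_1·a_2 = 0.0000·2 + (-0.6396)·2 + 0.6396·0 + (-0.4264)·1 = -1.7056.
u_2 = a_2 + 1.7056·e_1 = (2.0000, 0.9091, 1.0909, 0.2727).

u_2 = (2.0000, 0.9091, 1.0909, 0.2727)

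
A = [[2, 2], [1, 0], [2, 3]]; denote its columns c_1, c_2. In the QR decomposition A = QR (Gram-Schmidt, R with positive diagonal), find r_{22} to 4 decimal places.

r_{22} = 1.3744

c_1 = (2, 1, 2); ‖c_1‖ = 3.0000, so q_1 = (0.6667, 0.3333, 0.6667).
q_1·c_2 = 0.6667·2 + 0.3333·0 + 0.6667·3 = 3.3333.
u_2 = c_2 − 3.3333·q_1 = (-0.2222, -1.1111, 0.7778).
r_{22} = ‖u_2‖ = 1.3744.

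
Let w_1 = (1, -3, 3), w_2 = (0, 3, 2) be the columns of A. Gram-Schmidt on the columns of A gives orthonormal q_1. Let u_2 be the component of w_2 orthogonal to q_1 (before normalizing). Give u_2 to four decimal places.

q_1 = w_1/‖w_1‖ = (1, -3, 3)/4.3589 = (0.2294, -0.6882, 0.6882).
r_{12} = q_1·w_2 = -0.6882.
u_2 = w_2 + 0.6882·q_1 = (0.1579, 2.5263, 2.4737).

u_2 = (0.1579, 2.5263, 2.4737)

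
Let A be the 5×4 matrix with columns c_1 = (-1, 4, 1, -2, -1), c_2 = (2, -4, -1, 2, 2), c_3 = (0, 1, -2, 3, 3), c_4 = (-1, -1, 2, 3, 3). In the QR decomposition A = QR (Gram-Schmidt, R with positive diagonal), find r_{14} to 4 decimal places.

r_{14} = -2.0851

c_1 = (-1, 4, 1, -2, -1); ‖c_1‖ = 4.7958, so e_1 = (-0.2085, 0.8341, 0.2085, -0.4170, -0.2085).
r_{14} = e_1·c_4 = -2.0851.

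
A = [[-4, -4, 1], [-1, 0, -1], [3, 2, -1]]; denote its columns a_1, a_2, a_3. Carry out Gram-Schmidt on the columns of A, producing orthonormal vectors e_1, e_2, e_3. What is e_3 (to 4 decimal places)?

e_1 = a_1/‖a_1‖ = (-4, -1, 3)/5.0990 = (-0.7845, -0.1961, 0.5883).
r_{12} = e_1·a_2 = 4.3146.
u_2 = a_2 − 4.3146·e_1 = (-0.6154, 0.8462, -0.5385).
‖u_2‖ = 1.1767, so e_2 = (-0.5230, 0.7191, -0.4576).
r_{13} = e_1·a_3 = -1.1767; r_{23} = e_2·a_3 = -0.7845.
u_3 = a_3 + 1.1767·e_1 + 0.7845·e_2 = (-0.3333, -0.6667, -0.6667).
‖u_3‖ = 1.0000, so e_3 = (-0.3333, -0.6667, -0.6667).

e_3 = (-0.3333, -0.6667, -0.6667)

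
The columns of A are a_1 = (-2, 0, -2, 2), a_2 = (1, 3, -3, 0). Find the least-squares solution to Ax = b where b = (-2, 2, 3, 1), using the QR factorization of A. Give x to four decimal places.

x = (0.0943, -0.2830)

e_1 = a_1/‖a_1‖ = (-2, 0, -2, 2)/3.4641 = (-0.5774, 0.0000, -0.5774, 0.5774).
r_{12} = e_1·a_2 = 1.1547.
u_2 = a_2 − 1.1547·e_1 = (1.6667, 3.0000, -2.3333, -0.6667).
‖u_2‖ = 4.2032, so e_2 = (0.3965, 0.7137, -0.5551, -0.1586).
Qᵀb = (0.0000, -1.1896).
Back-substitute: x_2 = -1.1896/4.2032 = -0.2830.
x_1 = (0.0000 − 1.1547·(-0.2830))/3.4641 = 0.0943.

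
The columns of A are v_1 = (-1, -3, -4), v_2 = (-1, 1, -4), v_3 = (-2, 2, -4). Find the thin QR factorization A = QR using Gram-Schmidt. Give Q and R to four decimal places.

Q = [[-0.1961, -0.1427, -0.9701], [-0.5883, 0.8086, 0.0000], [-0.7845, -0.5708, 0.2425]], R = [[5.0990, 2.7456, 2.3534], [0.0000, 3.2344, 4.1857], [0.0000, 0.0000, 0.9701]]

v_1 = (-1, -3, -4); ‖v_1‖ = 5.0990, so e_1 = (-0.1961, -0.5883, -0.7845).
e_1·v_2 = (-0.1961)·(-1) + (-0.5883)·1 + (-0.7845)·(-4) = 2.7456.
u_2 = v_2 − 2.7456·e_1 = (-0.4615, 2.6154, -1.8462).
‖u_2‖ = 3.2344, so e_2 = (-0.1427, 0.8086, -0.5708).
e_1·v_3 = (-0.1961)·(-2) + (-0.5883)·2 + (-0.7845)·(-4) = 2.3534; e_2·v_3 = (-0.1427)·(-2) + 0.8086·2 + (-0.5708)·(-4) = 4.1857.
u_3 = v_3 − 2.3534·e_1 − 4.1857·e_2 = (-0.9412, 0.0000, 0.2353).
‖u_3‖ = 0.9701, so e_3 = (-0.9701, 0.0000, 0.2425).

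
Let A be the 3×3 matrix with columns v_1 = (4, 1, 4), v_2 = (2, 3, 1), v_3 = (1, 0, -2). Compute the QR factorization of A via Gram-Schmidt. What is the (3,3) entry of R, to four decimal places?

q_1 = v_1/‖v_1‖ = (4, 1, 4)/5.7446 = (0.6963, 0.1741, 0.6963).
r_{12} = q_1·v_2 = 2.6112.
u_2 = v_2 − 2.6112·q_1 = (0.1818, 2.5455, -0.8182).
‖u_2‖ = 2.6799, so q_2 = (0.0678, 0.9498, -0.3053).
r_{13} = q_1·v_3 = -0.6963; r_{23} = q_2·v_3 = 0.6785.
u_3 = v_3 + 0.6963·q_1 − 0.6785·q_2 = (1.4388, -0.5232, -1.3080).
r_{33} = ‖u_3‖ = 2.0137.

r_{33} = 2.0137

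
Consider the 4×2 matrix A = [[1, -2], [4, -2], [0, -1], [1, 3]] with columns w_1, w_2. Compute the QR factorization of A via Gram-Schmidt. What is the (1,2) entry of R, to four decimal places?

w_1 = (1, 4, 0, 1); ‖w_1‖ = 4.2426, so q_1 = (0.2357, 0.9428, 0.0000, 0.2357).
r_{12} = q_1·w_2 = -1.6499.

r_{12} = -1.6499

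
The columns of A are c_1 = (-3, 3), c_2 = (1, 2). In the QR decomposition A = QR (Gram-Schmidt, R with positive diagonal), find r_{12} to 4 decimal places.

c_1 = (-3, 3); ‖c_1‖ = 4.2426, so q_1 = (-0.7071, 0.7071).
r_{12} = q_1·c_2 = 0.7071.

r_{12} = 0.7071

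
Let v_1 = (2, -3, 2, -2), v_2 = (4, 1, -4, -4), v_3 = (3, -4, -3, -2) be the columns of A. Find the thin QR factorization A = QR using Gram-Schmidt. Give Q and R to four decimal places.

v_1 = (2, -3, 2, -2); ‖v_1‖ = 4.5826, so q_1 = (0.4364, -0.6547, 0.4364, -0.4364).
q_1·v_2 = 0.4364·4 + (-0.6547)·1 + 0.4364·(-4) + (-0.4364)·(-4) = 1.0911.
u_2 = v_2 − 1.0911·q_1 = (3.5238, 1.7143, -4.4762, -3.5238).
‖u_2‖ = 6.9144, so q_2 = (0.5096, 0.2479, -0.6474, -0.5096).
q_1·v_3 = 0.4364·3 + (-0.6547)·(-4) + 0.4364·(-3) + (-0.4364)·(-2) = 3.4915; q_2·v_3 = 0.5096·3 + 0.2479·(-4) + (-0.6474)·(-3) + (-0.5096)·(-2) = 3.4985.
u_3 = v_3 − 3.4915·q_1 − 3.4985·q_2 = (-0.3068, -2.5817, -2.2590, 1.3068).
‖u_3‖ = 3.6837, so q_3 = (-0.0833, -0.7008, -0.6132, 0.3547).

Q = [[0.4364, 0.5096, -0.0833], [-0.6547, 0.2479, -0.7008], [0.4364, -0.6474, -0.6132], [-0.4364, -0.5096, 0.3547]], R = [[4.5826, 1.0911, 3.4915], [0.0000, 6.9144, 3.4985], [0.0000, 0.0000, 3.6837]]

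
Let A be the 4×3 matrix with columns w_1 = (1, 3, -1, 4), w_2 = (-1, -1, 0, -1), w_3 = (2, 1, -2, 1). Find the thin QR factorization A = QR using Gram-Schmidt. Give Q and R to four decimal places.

e_1 = w_1/‖w_1‖ = (1, 3, -1, 4)/5.1962 = (0.1925, 0.5774, -0.1925, 0.7698).
r_{12} = e_1·w_2 = -1.5396.
u_2 = w_2 + 1.5396·e_1 = (-0.7037, -0.1111, -0.2963, 0.1852).
‖u_2‖ = 0.7935, so e_2 = (-0.8868, -0.1400, -0.3734, 0.2334).
r_{13} = e_1·w_3 = 2.1170; r_{23} = e_2·w_3 = -0.9335.
u_3 = w_3 − 2.1170·e_1 + 0.9335·e_2 = (0.7647, -0.3529, -1.9412, -0.4118).
‖u_3‖ = 2.1557, so e_3 = (0.3547, -0.1637, -0.9005, -0.1910).

Q = [[0.1925, -0.8868, 0.3547], [0.5774, -0.1400, -0.1637], [-0.1925, -0.3734, -0.9005], [0.7698, 0.2334, -0.1910]], R = [[5.1962, -1.5396, 2.1170], [0.0000, 0.7935, -0.9335], [0.0000, 0.0000, 2.1557]]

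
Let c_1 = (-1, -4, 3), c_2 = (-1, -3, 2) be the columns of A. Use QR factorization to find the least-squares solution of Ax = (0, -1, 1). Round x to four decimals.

x = (1.0000, -1.0000)

c_1 = (-1, -4, 3); ‖c_1‖ = 5.0990, so q_1 = (-0.1961, -0.7845, 0.5883).
q_1·c_2 = (-0.1961)·(-1) + (-0.7845)·(-3) + 0.5883·2 = 3.7262.
u_2 = c_2 − 3.7262·q_1 = (-0.2692, -0.0769, -0.1923).
‖u_2‖ = 0.3397, so q_2 = (-0.7926, -0.2265, -0.5661).
Qᵀb = (1.3728, -0.3397).
Back-substitute: x_2 = -0.3397/0.3397 = -1.0000.
x_1 = (1.3728 − 3.7262·(-1.0000))/5.0990 = 1.0000.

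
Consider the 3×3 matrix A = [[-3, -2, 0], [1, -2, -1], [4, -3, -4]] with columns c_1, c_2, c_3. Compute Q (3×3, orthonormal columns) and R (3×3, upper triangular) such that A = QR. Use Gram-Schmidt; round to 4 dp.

Q = [[-0.5883, -0.7666, -0.2572], [0.1961, -0.4438, 0.8744], [0.7845, -0.4640, -0.4115]], R = [[5.0990, -1.5689, -3.3340], [0.0000, 3.8129, 2.2999], [0.0000, 0.0000, 0.7715]]

q_1 = c_1/‖c_1‖ = (-3, 1, 4)/5.0990 = (-0.5883, 0.1961, 0.7845).
r_{12} = q_1·c_2 = -1.5689.
u_2 = c_2 + 1.5689·q_1 = (-2.9231, -1.6923, -1.7692).
‖u_2‖ = 3.8129, so q_2 = (-0.7666, -0.4438, -0.4640).
r_{13} = q_1·c_3 = -3.3340; r_{23} = q_2·c_3 = 2.2999.
u_3 = c_3 + 3.3340·q_1 − 2.2999·q_2 = (-0.1984, 0.6746, -0.3175).
‖u_3‖ = 0.7715, so q_3 = (-0.2572, 0.8744, -0.4115).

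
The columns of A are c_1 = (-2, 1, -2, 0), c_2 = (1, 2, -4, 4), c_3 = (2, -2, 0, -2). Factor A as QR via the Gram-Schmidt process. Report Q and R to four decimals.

Q = [[-0.6667, 0.5081, 0.4081], [0.3333, 0.2032, -0.4301], [-0.6667, -0.4065, -0.6231], [0.0000, 0.7317, -0.5101]], R = [[3.0000, 2.6667, -2.0000], [0.0000, 5.4671, -0.8536], [0.0000, 0.0000, 2.6965]]

q_1 = c_1/‖c_1‖ = (-2, 1, -2, 0)/3.0000 = (-0.6667, 0.3333, -0.6667, 0.0000).
r_{12} = q_1·c_2 = 2.6667.
u_2 = c_2 − 2.6667·q_1 = (2.7778, 1.1111, -2.2222, 4.0000).
‖u_2‖ = 5.4671, so q_2 = (0.5081, 0.2032, -0.4065, 0.7317).
r_{13} = q_1·c_3 = -2.0000; r_{23} = q_2·c_3 = -0.8536.
u_3 = c_3 + 2.0000·q_1 + 0.8536·q_2 = (1.1004, -1.1599, -1.6803, -1.3755).
‖u_3‖ = 2.6965, so q_3 = (0.4081, -0.4301, -0.6231, -0.5101).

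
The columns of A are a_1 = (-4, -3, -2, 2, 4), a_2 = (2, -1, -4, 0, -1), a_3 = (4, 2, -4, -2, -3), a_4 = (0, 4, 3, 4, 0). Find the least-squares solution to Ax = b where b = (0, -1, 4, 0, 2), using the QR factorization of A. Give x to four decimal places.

x = (-0.5464, 0.1726, -0.9488, -0.1485)

a_1 = (-4, -3, -2, 2, 4); ‖a_1‖ = 7.0000, so e_1 = (-0.5714, -0.4286, -0.2857, 0.2857, 0.5714).
e_1·a_2 = (-0.5714)·2 + (-0.4286)·(-1) + (-0.2857)·(-4) + 0.2857·0 + 0.5714·(-1) = -0.1429.
u_2 = a_2 + 0.1429·e_1 = (1.9184, -1.0612, -4.0408, 0.0408, -0.9184).
‖u_2‖ = 4.6882, so e_2 = (0.4092, -0.2264, -0.8619, 0.0087, -0.1959).
e_1·a_3 = (-0.5714)·4 + (-0.4286)·2 + (-0.2857)·(-4) + 0.2857·(-2) + 0.5714·(-3) = -4.2857; e_2·a_3 = 0.4092·4 + (-0.2264)·2 + (-0.8619)·(-4) + 0.0087·(-2) + (-0.1959)·(-3) = 5.2019.
u_3 = a_3 + 4.2857·e_1 − 5.2019·e_2 = (-0.5775, 1.3408, -0.7409, -0.8208, 0.4680).
‖u_3‖ = 1.8902, so e_3 = (-0.3055, 0.7093, -0.3920, -0.4342, 0.2476).
e_1·a_4 = (-0.5714)·0 + (-0.4286)·4 + (-0.2857)·3 + 0.2857·4 + 0.5714·0 = -1.4286; e_2·a_4 = 0.4092·0 + (-0.2264)·4 + (-0.8619)·3 + 0.0087·4 + (-0.1959)·0 = -3.4563; e_3·a_4 = (-0.3055)·0 + 0.7093·4 + (-0.3920)·3 + (-0.4342)·4 + 0.2476·0 = -0.0756.
u_4 = a_4 + 1.4286·e_1 + 3.4563·e_2 + 0.0756·e_3 = (0.5748, 2.6590, -0.4168, 4.4054, 0.1580).
‖u_4‖ = 5.1969, so e_4 = (0.1106, 0.5117, -0.0802, 0.8477, 0.0304).
Qᵀb = (0.4286, -3.6130, -1.7821, -0.7717).
Back-substitute: x_4 = -0.7717/5.1969 = -0.1485.
x_3 = (-1.7821 + 0.0756·(-0.1485))/1.8902 = -0.9488.
x_2 = (-3.6130 − 5.2019·(-0.9488) + 3.4563·(-0.1485))/4.6882 = 0.1726.
x_1 = (0.4286 + 0.1429·0.1726 + 4.2857·(-0.9488) + 1.4286·(-0.1485))/7.0000 = -0.5464.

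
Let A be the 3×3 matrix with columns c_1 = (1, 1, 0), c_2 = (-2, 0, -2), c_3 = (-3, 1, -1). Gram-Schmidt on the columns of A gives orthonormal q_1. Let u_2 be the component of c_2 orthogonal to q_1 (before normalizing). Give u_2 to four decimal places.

c_1 = (1, 1, 0); ‖c_1‖ = 1.4142, so q_1 = (0.7071, 0.7071, 0.0000).
q_1·c_2 = 0.7071·(-2) + 0.7071·0 + 0.0000·(-2) = -1.4142.
u_2 = c_2 + 1.4142·q_1 = (-1.0000, 1.0000, -2.0000).

u_2 = (-1.0000, 1.0000, -2.0000)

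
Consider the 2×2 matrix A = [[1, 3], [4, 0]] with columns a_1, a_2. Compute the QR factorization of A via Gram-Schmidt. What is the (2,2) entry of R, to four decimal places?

e_1 = a_1/‖a_1‖ = (1, 4)/4.1231 = (0.2425, 0.9701).
r_{12} = e_1·a_2 = 0.7276.
u_2 = a_2 − 0.7276·e_1 = (2.8235, -0.7059).
r_{22} = ‖u_2‖ = 2.9104.

r_{22} = 2.9104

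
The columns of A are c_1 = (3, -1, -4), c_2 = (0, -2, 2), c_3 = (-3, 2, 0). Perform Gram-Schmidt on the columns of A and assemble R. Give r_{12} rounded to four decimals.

c_1 = (3, -1, -4); ‖c_1‖ = 5.0990, so e_1 = (0.5883, -0.1961, -0.7845).
r_{12} = e_1·c_2 = -1.1767.

r_{12} = -1.1767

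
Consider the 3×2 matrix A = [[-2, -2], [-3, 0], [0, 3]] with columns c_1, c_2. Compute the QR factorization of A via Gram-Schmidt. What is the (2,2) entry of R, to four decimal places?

q_1 = c_1/‖c_1‖ = (-2, -3, 0)/3.6056 = (-0.5547, -0.8321, 0.0000).
r_{12} = q_1·c_2 = 1.1094.
u_2 = c_2 − 1.1094·q_1 = (-1.3846, 0.9231, 3.0000).
r_{22} = ‖u_2‖ = 3.4306.

r_{22} = 3.4306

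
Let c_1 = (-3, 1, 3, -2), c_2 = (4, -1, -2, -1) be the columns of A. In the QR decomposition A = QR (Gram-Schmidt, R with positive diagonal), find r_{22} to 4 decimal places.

c_1 = (-3, 1, 3, -2); ‖c_1‖ = 4.7958, so e_1 = (-0.6255, 0.2085, 0.6255, -0.4170).
e_1·c_2 = (-0.6255)·4 + 0.2085·(-1) + 0.6255·(-2) + (-0.4170)·(-1) = -3.5447.
u_2 = c_2 + 3.5447·e_1 = (1.7826, -0.2609, 0.2174, -2.4783).
r_{22} = ‖u_2‖ = 3.0716.

r_{22} = 3.0716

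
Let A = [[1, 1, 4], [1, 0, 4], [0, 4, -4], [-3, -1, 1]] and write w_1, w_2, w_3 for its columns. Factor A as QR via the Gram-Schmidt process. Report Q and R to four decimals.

Q = [[0.3015, 0.1564, 0.7115], [0.3015, -0.0894, 0.5567], [0.0000, 0.9834, -0.0722], [-0.9045, 0.0223, 0.4227]], R = [[3.3166, 1.2060, 1.5076], [0.0000, 4.0676, -3.6430], [0.0000, 0.0000, 5.7841]]

w_1 = (1, 1, 0, -3); ‖w_1‖ = 3.3166, so e_1 = (0.3015, 0.3015, 0.0000, -0.9045).
e_1·w_2 = 0.3015·1 + 0.3015·0 + 0.0000·4 + (-0.9045)·(-1) = 1.2060.
u_2 = w_2 − 1.2060·e_1 = (0.6364, -0.3636, 4.0000, 0.0909).
‖u_2‖ = 4.0676, so e_2 = (0.1564, -0.0894, 0.9834, 0.0223).
e_1·w_3 = 0.3015·4 + 0.3015·4 + 0.0000·(-4) + (-0.9045)·1 = 1.5076; e_2·w_3 = 0.1564·4 + (-0.0894)·4 + 0.9834·(-4) + 0.0223·1 = -3.6430.
u_3 = w_3 − 1.5076·e_1 + 3.6430·e_2 = (4.1154, 3.2198, -0.4176, 2.4451).
‖u_3‖ = 5.7841, so e_3 = (0.7115, 0.5567, -0.0722, 0.4227).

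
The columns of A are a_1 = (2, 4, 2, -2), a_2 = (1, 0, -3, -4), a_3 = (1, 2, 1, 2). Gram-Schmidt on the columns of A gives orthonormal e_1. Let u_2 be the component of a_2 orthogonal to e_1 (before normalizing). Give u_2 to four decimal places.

e_1 = a_1/‖a_1‖ = (2, 4, 2, -2)/5.2915 = (0.3780, 0.7559, 0.3780, -0.3780).
r_{12} = e_1·a_2 = 0.7559.
u_2 = a_2 − 0.7559·e_1 = (0.7143, -0.5714, -3.2857, -3.7143).

u_2 = (0.7143, -0.5714, -3.2857, -3.7143)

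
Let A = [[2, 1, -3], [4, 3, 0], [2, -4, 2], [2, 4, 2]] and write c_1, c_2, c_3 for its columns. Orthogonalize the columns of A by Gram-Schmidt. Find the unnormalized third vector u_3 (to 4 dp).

u_3 = (-3.1429, -0.1714, 1.2857, 2.2000)

c_1 = (2, 4, 2, 2); ‖c_1‖ = 5.2915, so e_1 = (0.3780, 0.7559, 0.3780, 0.3780).
e_1·c_2 = 0.3780·1 + 0.7559·3 + 0.3780·(-4) + 0.3780·4 = 2.6458.
u_2 = c_2 − 2.6458·e_1 = (0.0000, 1.0000, -5.0000, 3.0000).
‖u_2‖ = 5.9161, so e_2 = (0.0000, 0.1690, -0.8452, 0.5071).
e_1·c_3 = 0.3780·(-3) + 0.7559·0 + 0.3780·2 + 0.3780·2 = 0.3780; e_2·c_3 = 0.0000·(-3) + 0.1690·0 + (-0.8452)·2 + 0.5071·2 = -0.6761.
u_3 = c_3 − 0.3780·e_1 + 0.6761·e_2 = (-3.1429, -0.1714, 1.2857, 2.2000).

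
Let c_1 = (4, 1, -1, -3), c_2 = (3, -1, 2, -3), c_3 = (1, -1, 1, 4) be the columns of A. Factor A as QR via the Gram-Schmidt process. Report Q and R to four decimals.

Q = [[0.7698, 0.1005, 0.6301], [0.1925, -0.5025, -0.1353], [-0.1925, 0.8040, 0.1198], [-0.5774, -0.3015, 0.7551]], R = [[5.1962, 3.4641, -1.9245], [0.0000, 3.3166, 0.2010], [0.0000, 0.0000, 3.9059]]

q_1 = c_1/‖c_1‖ = (4, 1, -1, -3)/5.1962 = (0.7698, 0.1925, -0.1925, -0.5774).
r_{12} = q_1·c_2 = 3.4641.
u_2 = c_2 − 3.4641·q_1 = (0.3333, -1.6667, 2.6667, -1.0000).
‖u_2‖ = 3.3166, so q_2 = (0.1005, -0.5025, 0.8040, -0.3015).
r_{13} = q_1·c_3 = -1.9245; r_{23} = q_2·c_3 = 0.2010.
u_3 = c_3 + 1.9245·q_1 − 0.2010·q_2 = (2.4613, -0.5286, 0.4680, 2.9495).
‖u_3‖ = 3.9059, so q_3 = (0.6301, -0.1353, 0.1198, 0.7551).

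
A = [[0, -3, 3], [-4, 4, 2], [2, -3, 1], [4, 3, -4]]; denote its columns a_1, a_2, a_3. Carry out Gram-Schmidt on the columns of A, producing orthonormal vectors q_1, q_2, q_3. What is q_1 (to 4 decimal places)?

q_1 = (0.0000, -0.6667, 0.3333, 0.6667)

q_1 = a_1/‖a_1‖ = (0, -4, 2, 4)/6.0000 = (0.0000, -0.6667, 0.3333, 0.6667).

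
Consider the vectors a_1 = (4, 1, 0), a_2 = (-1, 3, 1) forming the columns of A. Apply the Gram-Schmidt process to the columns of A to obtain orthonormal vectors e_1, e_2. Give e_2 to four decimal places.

e_2 = (-0.2312, 0.9247, 0.3023)

e_1 = a_1/‖a_1‖ = (4, 1, 0)/4.1231 = (0.9701, 0.2425, 0.0000).
r_{12} = e_1·a_2 = -0.2425.
u_2 = a_2 + 0.2425·e_1 = (-0.7647, 3.0588, 1.0000).
‖u_2‖ = 3.3077, so e_2 = (-0.2312, 0.9247, 0.3023).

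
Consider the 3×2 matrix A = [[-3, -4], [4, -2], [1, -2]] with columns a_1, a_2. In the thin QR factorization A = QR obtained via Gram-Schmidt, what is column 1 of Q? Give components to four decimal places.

a_1 = (-3, 4, 1); ‖a_1‖ = 5.0990, so q_1 = (-0.5883, 0.7845, 0.1961).

q_1 = (-0.5883, 0.7845, 0.1961)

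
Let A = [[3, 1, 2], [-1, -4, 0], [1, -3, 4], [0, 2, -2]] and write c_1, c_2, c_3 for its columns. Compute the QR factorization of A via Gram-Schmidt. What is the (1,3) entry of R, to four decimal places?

c_1 = (3, -1, 1, 0); ‖c_1‖ = 3.3166, so e_1 = (0.9045, -0.3015, 0.3015, 0.0000).
r_{13} = e_1·c_3 = 3.0151.

r_{13} = 3.0151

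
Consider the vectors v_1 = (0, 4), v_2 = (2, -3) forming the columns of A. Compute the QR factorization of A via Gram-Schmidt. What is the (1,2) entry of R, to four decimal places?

q_1 = v_1/‖v_1‖ = (0, 4)/4.0000 = (0.0000, 1.0000).
r_{12} = q_1·v_2 = -3.0000.

r_{12} = -3.0000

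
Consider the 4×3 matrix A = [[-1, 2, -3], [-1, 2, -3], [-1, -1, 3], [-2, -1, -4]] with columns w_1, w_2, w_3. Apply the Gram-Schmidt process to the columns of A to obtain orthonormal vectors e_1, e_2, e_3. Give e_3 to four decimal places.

e_3 = (0.0851, 0.0851, 0.8513, -0.5108)

w_1 = (-1, -1, -1, -2); ‖w_1‖ = 2.6458, so e_1 = (-0.3780, -0.3780, -0.3780, -0.7559).
e_1·w_2 = (-0.3780)·2 + (-0.3780)·2 + (-0.3780)·(-1) + (-0.7559)·(-1) = -0.3780.
u_2 = w_2 + 0.3780·e_1 = (1.8571, 1.8571, -1.1429, -1.2857).
‖u_2‖ = 3.1396, so e_2 = (0.5915, 0.5915, -0.3640, -0.4095).
e_1·w_3 = (-0.3780)·(-3) + (-0.3780)·(-3) + (-0.3780)·3 + (-0.7559)·(-4) = 4.1576; e_2·w_3 = 0.5915·(-3) + 0.5915·(-3) + (-0.3640)·3 + (-0.4095)·(-4) = -3.0031.
u_3 = w_3 − 4.1576·e_1 + 3.0031·e_2 = (0.3478, 0.3478, 3.4783, -2.0870).
‖u_3‖ = 4.0860, so e_3 = (0.0851, 0.0851, 0.8513, -0.5108).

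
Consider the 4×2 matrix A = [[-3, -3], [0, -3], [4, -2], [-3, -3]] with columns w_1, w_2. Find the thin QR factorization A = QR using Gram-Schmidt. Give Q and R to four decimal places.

Q = [[-0.5145, -0.3998], [0.0000, -0.5664], [0.6860, -0.5997], [-0.5145, -0.3998]], R = [[5.8310, 1.7150], [0.0000, 5.2971]]

w_1 = (-3, 0, 4, -3); ‖w_1‖ = 5.8310, so e_1 = (-0.5145, 0.0000, 0.6860, -0.5145).
e_1·w_2 = (-0.5145)·(-3) + 0.0000·(-3) + 0.6860·(-2) + (-0.5145)·(-3) = 1.7150.
u_2 = w_2 − 1.7150·e_1 = (-2.1176, -3.0000, -3.1765, -2.1176).
‖u_2‖ = 5.2971, so e_2 = (-0.3998, -0.5664, -0.5997, -0.3998).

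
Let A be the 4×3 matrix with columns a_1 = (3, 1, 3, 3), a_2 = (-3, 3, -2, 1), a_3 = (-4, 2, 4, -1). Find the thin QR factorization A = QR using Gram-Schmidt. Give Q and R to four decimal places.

Q = [[0.5669, -0.4540, -0.5230], [0.1890, 0.7407, 0.1045], [0.5669, -0.2310, 0.7902], [0.5669, 0.4381, -0.3020]], R = [[5.2915, -1.7008, -0.1890], [0.0000, 4.4841, 1.9354], [0.0000, 0.0000, 5.7635]]

a_1 = (3, 1, 3, 3); ‖a_1‖ = 5.2915, so q_1 = (0.5669, 0.1890, 0.5669, 0.5669).
q_1·a_2 = 0.5669·(-3) + 0.1890·3 + 0.5669·(-2) + 0.5669·1 = -1.7008.
u_2 = a_2 + 1.7008·q_1 = (-2.0357, 3.3214, -1.0357, 1.9643).
‖u_2‖ = 4.4841, so q_2 = (-0.4540, 0.7407, -0.2310, 0.4381).
q_1·a_3 = 0.5669·(-4) + 0.1890·2 + 0.5669·4 + 0.5669·(-1) = -0.1890; q_2·a_3 = (-0.4540)·(-4) + 0.7407·2 + (-0.2310)·4 + 0.4381·(-1) = 1.9354.
u_3 = a_3 + 0.1890·q_1 − 1.9354·q_2 = (-3.0142, 0.6021, 4.5542, -1.7407).
‖u_3‖ = 5.7635, so q_3 = (-0.5230, 0.1045, 0.7902, -0.3020).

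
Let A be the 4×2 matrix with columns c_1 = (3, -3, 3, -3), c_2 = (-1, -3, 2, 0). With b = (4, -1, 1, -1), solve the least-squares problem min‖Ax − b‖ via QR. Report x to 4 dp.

x = (0.7833, -0.6000)

c_1 = (3, -3, 3, -3); ‖c_1‖ = 6.0000, so e_1 = (0.5000, -0.5000, 0.5000, -0.5000).
e_1·c_2 = 0.5000·(-1) + (-0.5000)·(-3) + 0.5000·2 + (-0.5000)·0 = 2.0000.
u_2 = c_2 − 2.0000·e_1 = (-2.0000, -2.0000, 1.0000, 1.0000).
‖u_2‖ = 3.1623, so e_2 = (-0.6325, -0.6325, 0.3162, 0.3162).
Qᵀb = (3.5000, -1.8974).
Back-substitute: x_2 = -1.8974/3.1623 = -0.6000.
x_1 = (3.5000 − 2.0000·(-0.6000))/6.0000 = 0.7833.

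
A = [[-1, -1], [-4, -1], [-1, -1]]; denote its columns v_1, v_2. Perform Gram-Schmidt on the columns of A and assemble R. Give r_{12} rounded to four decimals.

r_{12} = 1.4142

v_1 = (-1, -4, -1); ‖v_1‖ = 4.2426, so q_1 = (-0.2357, -0.9428, -0.2357).
r_{12} = q_1·v_2 = 1.4142.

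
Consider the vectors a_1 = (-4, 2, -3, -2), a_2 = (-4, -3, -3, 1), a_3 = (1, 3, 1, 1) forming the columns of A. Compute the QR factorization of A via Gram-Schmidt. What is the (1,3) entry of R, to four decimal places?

a_1 = (-4, 2, -3, -2); ‖a_1‖ = 5.7446, so q_1 = (-0.6963, 0.3482, -0.5222, -0.3482).
r_{13} = q_1·a_3 = -0.5222.

r_{13} = -0.5222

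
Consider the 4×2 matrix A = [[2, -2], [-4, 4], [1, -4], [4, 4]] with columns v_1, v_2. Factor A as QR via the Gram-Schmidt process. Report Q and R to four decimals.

v_1 = (2, -4, 1, 4); ‖v_1‖ = 6.0828, so e_1 = (0.3288, -0.6576, 0.1644, 0.6576).
e_1·v_2 = 0.3288·(-2) + (-0.6576)·4 + 0.1644·(-4) + 0.6576·4 = -1.3152.
u_2 = v_2 + 1.3152·e_1 = (-1.5676, 3.1351, -3.7838, 4.8649).
‖u_2‖ = 7.0902, so e_2 = (-0.2211, 0.4422, -0.5337, 0.6861).

Q = [[0.3288, -0.2211], [-0.6576, 0.4422], [0.1644, -0.5337], [0.6576, 0.6861]], R = [[6.0828, -1.3152], [0.0000, 7.0902]]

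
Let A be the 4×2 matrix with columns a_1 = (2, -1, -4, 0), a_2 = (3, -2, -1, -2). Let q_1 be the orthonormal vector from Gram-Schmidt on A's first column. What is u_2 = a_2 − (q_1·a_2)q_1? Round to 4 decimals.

q_1 = a_1/‖a_1‖ = (2, -1, -4, 0)/4.5826 = (0.4364, -0.2182, -0.8729, 0.0000).
r_{12} = q_1·a_2 = 2.6186.
u_2 = a_2 − 2.6186·q_1 = (1.8571, -1.4286, 1.2857, -2.0000).

u_2 = (1.8571, -1.4286, 1.2857, -2.0000)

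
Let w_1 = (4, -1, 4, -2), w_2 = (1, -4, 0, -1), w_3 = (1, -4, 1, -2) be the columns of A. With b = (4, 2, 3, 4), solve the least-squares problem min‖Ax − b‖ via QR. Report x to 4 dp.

x = (1.4815, 3.4127, -4.4339)

e_1 = w_1/‖w_1‖ = (4, -1, 4, -2)/6.0828 = (0.6576, -0.1644, 0.6576, -0.3288).
r_{12} = e_1·w_2 = 1.6440.
u_2 = w_2 − 1.6440·e_1 = (-0.0811, -3.7297, -1.0811, -0.4595).
‖u_2‖ = 3.9112, so e_2 = (-0.0207, -0.9536, -0.2764, -0.1175).
r_{13} = e_1·w_3 = 2.6304; r_{23} = e_2·w_3 = 3.7522.
u_3 = w_3 − 2.6304·e_1 − 3.7522·e_2 = (-0.6519, 0.0106, 0.3074, -0.6943).
‖u_3‖ = 1.0009, so e_3 = (-0.6514, 0.0106, 0.3071, -0.6937).
Qᵀb = (2.9592, -3.2893, -4.4378).
Back-substitute: x_3 = -4.4378/1.0009 = -4.4339.
x_2 = (-3.2893 − 3.7522·(-4.4339))/3.9112 = 3.4127.
x_1 = (2.9592 − 1.6440·3.4127 − 2.6304·(-4.4339))/6.0828 = 1.4815.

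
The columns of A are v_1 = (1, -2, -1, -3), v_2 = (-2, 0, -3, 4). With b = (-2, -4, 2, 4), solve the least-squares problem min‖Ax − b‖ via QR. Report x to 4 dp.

x = (-0.2484, 0.3885)

v_1 = (1, -2, -1, -3); ‖v_1‖ = 3.8730, so e_1 = (0.2582, -0.5164, -0.2582, -0.7746).
e_1·v_2 = 0.2582·(-2) + (-0.5164)·0 + (-0.2582)·(-3) + (-0.7746)·4 = -2.8402.
u_2 = v_2 + 2.8402·e_1 = (-1.2667, -1.4667, -3.7333, 1.8000).
‖u_2‖ = 4.5753, so e_2 = (-0.2768, -0.3206, -0.8160, 0.3934).
Qᵀb = (-2.0656, 1.7777).
Back-substitute: x_2 = 1.7777/4.5753 = 0.3885.
x_1 = (-2.0656 + 2.8402·0.3885)/3.8730 = -0.2484.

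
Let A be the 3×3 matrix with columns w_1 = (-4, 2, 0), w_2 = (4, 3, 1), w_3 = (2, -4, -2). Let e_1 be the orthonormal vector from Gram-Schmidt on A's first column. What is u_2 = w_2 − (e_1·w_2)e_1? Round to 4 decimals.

u_2 = (2.0000, 4.0000, 1.0000)

e_1 = w_1/‖w_1‖ = (-4, 2, 0)/4.4721 = (-0.8944, 0.4472, 0.0000).
r_{12} = e_1·w_2 = -2.2361.
u_2 = w_2 + 2.2361·e_1 = (2.0000, 4.0000, 1.0000).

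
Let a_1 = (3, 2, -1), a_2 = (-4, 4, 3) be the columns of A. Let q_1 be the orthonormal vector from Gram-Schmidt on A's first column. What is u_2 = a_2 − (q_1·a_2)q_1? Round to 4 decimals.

u_2 = (-2.5000, 5.0000, 2.5000)

a_1 = (3, 2, -1); ‖a_1‖ = 3.7417, so q_1 = (0.8018, 0.5345, -0.2673).
q_1·a_2 = 0.8018·(-4) + 0.5345·4 + (-0.2673)·3 = -1.8708.
u_2 = a_2 + 1.8708·q_1 = (-2.5000, 5.0000, 2.5000).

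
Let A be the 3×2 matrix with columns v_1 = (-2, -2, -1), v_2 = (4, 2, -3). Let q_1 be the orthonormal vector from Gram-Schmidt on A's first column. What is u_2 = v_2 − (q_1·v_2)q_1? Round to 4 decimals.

u_2 = (2.0000, 0.0000, -4.0000)

v_1 = (-2, -2, -1); ‖v_1‖ = 3.0000, so q_1 = (-0.6667, -0.6667, -0.3333).
q_1·v_2 = (-0.6667)·4 + (-0.6667)·2 + (-0.3333)·(-3) = -3.0000.
u_2 = v_2 + 3.0000·q_1 = (2.0000, 0.0000, -4.0000).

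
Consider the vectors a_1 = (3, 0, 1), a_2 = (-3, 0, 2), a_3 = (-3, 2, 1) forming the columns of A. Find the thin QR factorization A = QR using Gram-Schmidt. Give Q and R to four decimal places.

a_1 = (3, 0, 1); ‖a_1‖ = 3.1623, so e_1 = (0.9487, 0.0000, 0.3162).
e_1·a_2 = 0.9487·(-3) + 0.0000·0 + 0.3162·2 = -2.2136.
u_2 = a_2 + 2.2136·e_1 = (-0.9000, 0.0000, 2.7000).
‖u_2‖ = 2.8460, so e_2 = (-0.3162, 0.0000, 0.9487).
e_1·a_3 = 0.9487·(-3) + 0.0000·2 + 0.3162·1 = -2.5298; e_2·a_3 = (-0.3162)·(-3) + 0.0000·2 + 0.9487·1 = 1.8974.
u_3 = a_3 + 2.5298·e_1 − 1.8974·e_2 = (0.0000, 2.0000, 0.0000).
‖u_3‖ = 2.0000, so e_3 = (0.0000, 1.0000, 0.0000).

Q = [[0.9487, -0.3162, 0.0000], [0.0000, 0.0000, 1.0000], [0.3162, 0.9487, 0.0000]], R = [[3.1623, -2.2136, -2.5298], [0.0000, 2.8460, 1.8974], [0.0000, 0.0000, 2.0000]]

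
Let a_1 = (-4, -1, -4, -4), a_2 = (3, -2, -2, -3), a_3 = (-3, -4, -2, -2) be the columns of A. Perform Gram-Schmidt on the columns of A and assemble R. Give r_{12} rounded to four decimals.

r_{12} = 1.4286

a_1 = (-4, -1, -4, -4); ‖a_1‖ = 7.0000, so q_1 = (-0.5714, -0.1429, -0.5714, -0.5714).
r_{12} = q_1·a_2 = 1.4286.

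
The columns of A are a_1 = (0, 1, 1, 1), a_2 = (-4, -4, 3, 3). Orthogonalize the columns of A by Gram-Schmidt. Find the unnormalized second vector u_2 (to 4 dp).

e_1 = a_1/‖a_1‖ = (0, 1, 1, 1)/1.7321 = (0.0000, 0.5774, 0.5774, 0.5774).
r_{12} = e_1·a_2 = 1.1547.
u_2 = a_2 − 1.1547·e_1 = (-4.0000, -4.6667, 2.3333, 2.3333).

u_2 = (-4.0000, -4.6667, 2.3333, 2.3333)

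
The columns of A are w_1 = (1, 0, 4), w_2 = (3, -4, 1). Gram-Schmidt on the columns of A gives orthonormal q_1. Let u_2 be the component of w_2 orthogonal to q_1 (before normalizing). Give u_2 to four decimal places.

u_2 = (2.5882, -4.0000, -0.6471)

q_1 = w_1/‖w_1‖ = (1, 0, 4)/4.1231 = (0.2425, 0.0000, 0.9701).
r_{12} = q_1·w_2 = 1.6977.
u_2 = w_2 − 1.6977·q_1 = (2.5882, -4.0000, -0.6471).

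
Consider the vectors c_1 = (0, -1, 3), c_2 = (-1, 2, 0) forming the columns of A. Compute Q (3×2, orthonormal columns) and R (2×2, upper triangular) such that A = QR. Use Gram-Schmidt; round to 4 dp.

Q = [[0.0000, -0.4663], [-0.3162, 0.8393], [0.9487, 0.2798]], R = [[3.1623, -0.6325], [0.0000, 2.1448]]

c_1 = (0, -1, 3); ‖c_1‖ = 3.1623, so e_1 = (0.0000, -0.3162, 0.9487).
e_1·c_2 = 0.0000·(-1) + (-0.3162)·2 + 0.9487·0 = -0.6325.
u_2 = c_2 + 0.6325·e_1 = (-1.0000, 1.8000, 0.6000).
‖u_2‖ = 2.1448, so e_2 = (-0.4663, 0.8393, 0.2798).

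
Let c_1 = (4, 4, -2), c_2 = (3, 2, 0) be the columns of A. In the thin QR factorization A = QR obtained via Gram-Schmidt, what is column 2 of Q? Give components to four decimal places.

e_1 = c_1/‖c_1‖ = (4, 4, -2)/6.0000 = (0.6667, 0.6667, -0.3333).
r_{12} = e_1·c_2 = 3.3333.
u_2 = c_2 − 3.3333·e_1 = (0.7778, -0.2222, 1.1111).
‖u_2‖ = 1.3744, so e_2 = (0.5659, -0.1617, 0.8085).

e_2 = (0.5659, -0.1617, 0.8085)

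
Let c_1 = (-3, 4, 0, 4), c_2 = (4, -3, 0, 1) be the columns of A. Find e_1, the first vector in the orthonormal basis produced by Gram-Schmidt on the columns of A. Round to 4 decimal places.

e_1 = (-0.4685, 0.6247, 0.0000, 0.6247)

c_1 = (-3, 4, 0, 4); ‖c_1‖ = 6.4031, so e_1 = (-0.4685, 0.6247, 0.0000, 0.6247).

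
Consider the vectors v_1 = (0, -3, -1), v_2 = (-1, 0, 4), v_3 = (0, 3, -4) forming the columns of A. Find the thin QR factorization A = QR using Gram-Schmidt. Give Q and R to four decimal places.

v_1 = (0, -3, -1); ‖v_1‖ = 3.1623, so e_1 = (0.0000, -0.9487, -0.3162).
e_1·v_2 = 0.0000·(-1) + (-0.9487)·0 + (-0.3162)·4 = -1.2649.
u_2 = v_2 + 1.2649·e_1 = (-1.0000, -1.2000, 3.6000).
‖u_2‖ = 3.9243, so e_2 = (-0.2548, -0.3058, 0.9174).
e_1·v_3 = 0.0000·0 + (-0.9487)·3 + (-0.3162)·(-4) = -1.5811; e_2·v_3 = (-0.2548)·0 + (-0.3058)·3 + 0.9174·(-4) = -4.5868.
u_3 = v_3 + 1.5811·e_1 + 4.5868·e_2 = (-1.1688, 0.0974, -0.2922).
‖u_3‖ = 1.2087, so e_3 = (-0.9670, 0.0806, -0.2417).

Q = [[0.0000, -0.2548, -0.9670], [-0.9487, -0.3058, 0.0806], [-0.3162, 0.9174, -0.2417]], R = [[3.1623, -1.2649, -1.5811], [0.0000, 3.9243, -4.5868], [0.0000, 0.0000, 1.2087]]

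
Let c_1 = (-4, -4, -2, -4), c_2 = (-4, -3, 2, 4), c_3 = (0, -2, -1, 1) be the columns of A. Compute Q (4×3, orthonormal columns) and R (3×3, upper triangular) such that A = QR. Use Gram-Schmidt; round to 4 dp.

c_1 = (-4, -4, -2, -4); ‖c_1‖ = 7.2111, so q_1 = (-0.5547, -0.5547, -0.2774, -0.5547).
q_1·c_2 = (-0.5547)·(-4) + (-0.5547)·(-3) + (-0.2774)·2 + (-0.5547)·4 = 1.1094.
u_2 = c_2 − 1.1094·q_1 = (-3.3846, -2.3846, 2.3077, 4.6154).
‖u_2‖ = 6.6158, so q_2 = (-0.5116, -0.3604, 0.3488, 0.6976).
q_1·c_3 = (-0.5547)·0 + (-0.5547)·(-2) + (-0.2774)·(-1) + (-0.5547)·1 = 0.8321; q_2·c_3 = (-0.5116)·0 + (-0.3604)·(-2) + 0.3488·(-1) + 0.6976·1 = 1.0697.
u_3 = c_3 − 0.8321·q_1 − 1.0697·q_2 = (1.0088, -1.1529, -1.1424, 0.7153).
‖u_3‖ = 2.0405, so q_3 = (0.4944, -0.5650, -0.5599, 0.3506).

Q = [[-0.5547, -0.5116, 0.4944], [-0.5547, -0.3604, -0.5650], [-0.2774, 0.3488, -0.5599], [-0.5547, 0.6976, 0.3506]], R = [[7.2111, 1.1094, 0.8321], [0.0000, 6.6158, 1.0697], [0.0000, 0.0000, 2.0405]]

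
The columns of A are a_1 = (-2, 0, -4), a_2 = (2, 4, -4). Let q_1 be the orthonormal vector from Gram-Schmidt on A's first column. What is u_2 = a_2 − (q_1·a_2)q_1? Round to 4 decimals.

a_1 = (-2, 0, -4); ‖a_1‖ = 4.4721, so q_1 = (-0.4472, 0.0000, -0.8944).
q_1·a_2 = (-0.4472)·2 + 0.0000·4 + (-0.8944)·(-4) = 2.6833.
u_2 = a_2 − 2.6833·q_1 = (3.2000, 4.0000, -1.6000).

u_2 = (3.2000, 4.0000, -1.6000)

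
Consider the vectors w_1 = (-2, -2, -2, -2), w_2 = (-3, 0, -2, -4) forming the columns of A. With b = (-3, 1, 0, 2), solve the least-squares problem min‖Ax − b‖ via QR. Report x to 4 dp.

x = (-0.1286, 0.1143)

e_1 = w_1/‖w_1‖ = (-2, -2, -2, -2)/4.0000 = (-0.5000, -0.5000, -0.5000, -0.5000).
r_{12} = e_1·w_2 = 4.5000.
u_2 = w_2 − 4.5000·e_1 = (-0.7500, 2.2500, 0.2500, -1.7500).
‖u_2‖ = 2.9580, so e_2 = (-0.2535, 0.7606, 0.0845, -0.5916).
Qᵀb = (0.0000, 0.3381).
Back-substitute: x_2 = 0.3381/2.9580 = 0.1143.
x_1 = (0.0000 − 4.5000·0.1143)/4.0000 = -0.1286.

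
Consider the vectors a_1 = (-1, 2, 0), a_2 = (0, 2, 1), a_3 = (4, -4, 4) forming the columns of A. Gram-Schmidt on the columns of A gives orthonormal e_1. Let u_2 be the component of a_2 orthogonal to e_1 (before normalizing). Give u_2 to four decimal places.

u_2 = (0.8000, 0.4000, 1.0000)

a_1 = (-1, 2, 0); ‖a_1‖ = 2.2361, so e_1 = (-0.4472, 0.8944, 0.0000).
e_1·a_2 = (-0.4472)·0 + 0.8944·2 + 0.0000·1 = 1.7889.
u_2 = a_2 − 1.7889·e_1 = (0.8000, 0.4000, 1.0000).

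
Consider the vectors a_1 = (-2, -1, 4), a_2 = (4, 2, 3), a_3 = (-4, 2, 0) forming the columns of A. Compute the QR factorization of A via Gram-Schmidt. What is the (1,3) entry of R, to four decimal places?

r_{13} = 1.3093

e_1 = a_1/‖a_1‖ = (-2, -1, 4)/4.5826 = (-0.4364, -0.2182, 0.8729).
r_{13} = e_1·a_3 = 1.3093.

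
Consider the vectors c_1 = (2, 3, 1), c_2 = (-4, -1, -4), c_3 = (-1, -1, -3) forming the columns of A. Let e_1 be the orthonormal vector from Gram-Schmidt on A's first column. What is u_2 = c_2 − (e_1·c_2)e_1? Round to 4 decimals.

u_2 = (-1.8571, 2.2143, -2.9286)

e_1 = c_1/‖c_1‖ = (2, 3, 1)/3.7417 = (0.5345, 0.8018, 0.2673).
r_{12} = e_1·c_2 = -4.0089.
u_2 = c_2 + 4.0089·e_1 = (-1.8571, 2.2143, -2.9286).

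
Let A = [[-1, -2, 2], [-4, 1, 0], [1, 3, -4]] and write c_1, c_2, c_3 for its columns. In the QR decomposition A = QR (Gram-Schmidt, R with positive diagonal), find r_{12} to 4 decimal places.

r_{12} = 0.2357

e_1 = c_1/‖c_1‖ = (-1, -4, 1)/4.2426 = (-0.2357, -0.9428, 0.2357).
r_{12} = e_1·c_2 = 0.2357.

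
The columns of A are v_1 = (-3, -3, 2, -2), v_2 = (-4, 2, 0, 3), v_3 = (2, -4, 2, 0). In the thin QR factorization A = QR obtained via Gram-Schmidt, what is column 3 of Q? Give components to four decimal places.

q_3 = (0.2814, -0.5178, 0.3657, 0.7204)

v_1 = (-3, -3, 2, -2); ‖v_1‖ = 5.0990, so q_1 = (-0.5883, -0.5883, 0.3922, -0.3922).
q_1·v_2 = (-0.5883)·(-4) + (-0.5883)·2 + 0.3922·0 + (-0.3922)·3 = 0.0000.
u_2 = v_2 + 0.0000·q_1 = (-4.0000, 2.0000, 0.0000, 3.0000).
‖u_2‖ = 5.3852, so q_2 = (-0.7428, 0.3714, 0.0000, 0.5571).
q_1·v_3 = (-0.5883)·2 + (-0.5883)·(-4) + 0.3922·2 + (-0.3922)·0 = 1.9612; q_2·v_3 = (-0.7428)·2 + 0.3714·(-4) + 0.0000·2 + 0.5571·0 = -2.9711.
u_3 = v_3 − 1.9612·q_1 + 2.9711·q_2 = (0.9469, -1.7427, 1.2308, 2.4244).
‖u_3‖ = 3.3655, so q_3 = (0.2814, -0.5178, 0.3657, 0.7204).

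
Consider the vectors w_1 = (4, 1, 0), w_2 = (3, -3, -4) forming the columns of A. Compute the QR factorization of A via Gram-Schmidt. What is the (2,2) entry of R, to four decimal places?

r_{22} = 5.4070

q_1 = w_1/‖w_1‖ = (4, 1, 0)/4.1231 = (0.9701, 0.2425, 0.0000).
r_{12} = q_1·w_2 = 2.1828.
u_2 = w_2 − 2.1828·q_1 = (0.8824, -3.5294, -4.0000).
r_{22} = ‖u_2‖ = 5.4070.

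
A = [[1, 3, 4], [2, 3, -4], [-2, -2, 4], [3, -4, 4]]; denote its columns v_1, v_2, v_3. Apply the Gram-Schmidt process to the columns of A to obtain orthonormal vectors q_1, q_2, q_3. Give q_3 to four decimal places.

v_1 = (1, 2, -2, 3); ‖v_1‖ = 4.2426, so q_1 = (0.2357, 0.4714, -0.4714, 0.7071).
q_1·v_2 = 0.2357·3 + 0.4714·3 + (-0.4714)·(-2) + 0.7071·(-4) = 0.2357.
u_2 = v_2 − 0.2357·q_1 = (2.9444, 2.8889, -1.8889, -4.1667).
‖u_2‖ = 6.1599, so q_2 = (0.4780, 0.4690, -0.3066, -0.6764).
q_1·v_3 = 0.2357·4 + 0.4714·(-4) + (-0.4714)·4 + 0.7071·4 = 0.0000; q_2·v_3 = 0.4780·4 + 0.4690·(-4) + (-0.3066)·4 + (-0.6764)·4 = -3.8962.
u_3 = v_3 + 0.0000·q_1 + 3.8962·q_2 = (5.8624, -2.1728, 2.8053, 1.3646).
‖u_3‖ = 6.9871, so q_3 = (0.8390, -0.3110, 0.4015, 0.1953).

q_3 = (0.8390, -0.3110, 0.4015, 0.1953)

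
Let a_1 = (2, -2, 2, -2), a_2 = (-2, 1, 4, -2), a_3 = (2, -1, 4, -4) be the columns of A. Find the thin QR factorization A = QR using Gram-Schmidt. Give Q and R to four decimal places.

q_1 = a_1/‖a_1‖ = (2, -2, 2, -2)/4.0000 = (0.5000, -0.5000, 0.5000, -0.5000).
r_{12} = q_1·a_2 = 1.5000.
u_2 = a_2 − 1.5000·q_1 = (-2.7500, 1.7500, 3.2500, -1.2500).
‖u_2‖ = 4.7697, so q_2 = (-0.5766, 0.3669, 0.6814, -0.2621).
r_{13} = q_1·a_3 = 5.5000; r_{23} = q_2·a_3 = 2.2538.
u_3 = a_3 − 5.5000·q_1 − 2.2538·q_2 = (0.5495, 0.9231, -0.2857, -0.6593).
‖u_3‖ = 1.2924, so q_3 = (0.4251, 0.7142, -0.2211, -0.5102).

Q = [[0.5000, -0.5766, 0.4251], [-0.5000, 0.3669, 0.7142], [0.5000, 0.6814, -0.2211], [-0.5000, -0.2621, -0.5102]], R = [[4.0000, 1.5000, 5.5000], [0.0000, 4.7697, 2.2538], [0.0000, 0.0000, 1.2924]]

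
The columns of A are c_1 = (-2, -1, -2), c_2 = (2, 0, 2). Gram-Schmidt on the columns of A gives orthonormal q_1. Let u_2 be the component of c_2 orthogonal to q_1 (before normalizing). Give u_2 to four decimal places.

u_2 = (0.2222, -0.8889, 0.2222)

c_1 = (-2, -1, -2); ‖c_1‖ = 3.0000, so q_1 = (-0.6667, -0.3333, -0.6667).
q_1·c_2 = (-0.6667)·2 + (-0.3333)·0 + (-0.6667)·2 = -2.6667.
u_2 = c_2 + 2.6667·q_1 = (0.2222, -0.8889, 0.2222).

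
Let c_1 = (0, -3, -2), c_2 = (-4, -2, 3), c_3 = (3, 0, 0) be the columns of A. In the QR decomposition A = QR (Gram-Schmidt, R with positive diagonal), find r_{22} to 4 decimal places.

r_{22} = 5.3852

c_1 = (0, -3, -2); ‖c_1‖ = 3.6056, so e_1 = (0.0000, -0.8321, -0.5547).
e_1·c_2 = 0.0000·(-4) + (-0.8321)·(-2) + (-0.5547)·3 = 0.0000.
u_2 = c_2 + 0.0000·e_1 = (-4.0000, -2.0000, 3.0000).
r_{22} = ‖u_2‖ = 5.3852.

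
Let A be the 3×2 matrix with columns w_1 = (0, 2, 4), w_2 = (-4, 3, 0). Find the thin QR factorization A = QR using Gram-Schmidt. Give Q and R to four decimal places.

q_1 = w_1/‖w_1‖ = (0, 2, 4)/4.4721 = (0.0000, 0.4472, 0.8944).
r_{12} = q_1·w_2 = 1.3416.
u_2 = w_2 − 1.3416·q_1 = (-4.0000, 2.4000, -1.2000).
‖u_2‖ = 4.8166, so q_2 = (-0.8305, 0.4983, -0.2491).

Q = [[0.0000, -0.8305], [0.4472, 0.4983], [0.8944, -0.2491]], R = [[4.4721, 1.3416], [0.0000, 4.8166]]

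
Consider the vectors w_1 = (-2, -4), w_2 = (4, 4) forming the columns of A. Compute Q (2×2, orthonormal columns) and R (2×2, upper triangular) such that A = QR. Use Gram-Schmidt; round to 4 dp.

Q = [[-0.4472, 0.8944], [-0.8944, -0.4472]], R = [[4.4721, -5.3666], [0.0000, 1.7889]]

w_1 = (-2, -4); ‖w_1‖ = 4.4721, so e_1 = (-0.4472, -0.8944).
e_1·w_2 = (-0.4472)·4 + (-0.8944)·4 = -5.3666.
u_2 = w_2 + 5.3666·e_1 = (1.6000, -0.8000).
‖u_2‖ = 1.7889, so e_2 = (0.8944, -0.4472).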